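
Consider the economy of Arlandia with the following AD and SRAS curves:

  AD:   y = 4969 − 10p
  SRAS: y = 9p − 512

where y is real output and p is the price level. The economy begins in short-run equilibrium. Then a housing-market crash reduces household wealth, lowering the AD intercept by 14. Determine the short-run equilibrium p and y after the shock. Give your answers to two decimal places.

This is a negative demand shock: AD shifts left.
New AD: y = 4955 − 10p.
Set AD = SRAS: 4955 − 10p = 9p − 512, so 5467 = 19p and p = 287.74.
Substituting into AD, y = 2077.63.

p = 287.74, y = 2077.63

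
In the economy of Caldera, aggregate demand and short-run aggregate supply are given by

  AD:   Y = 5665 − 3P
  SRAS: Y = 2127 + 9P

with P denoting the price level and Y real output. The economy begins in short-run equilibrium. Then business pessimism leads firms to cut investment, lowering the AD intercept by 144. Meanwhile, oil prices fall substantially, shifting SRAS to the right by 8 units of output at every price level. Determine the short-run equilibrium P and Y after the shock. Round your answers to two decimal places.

P = 282.17, Y = 4674.50

After both shocks: AD is Y = 5521 − 3P and SRAS is Y = 2135 + 9P.
Setting them equal: 3386 = 12P, so P = 282.17.
Substituting into AD, Y = 4674.50.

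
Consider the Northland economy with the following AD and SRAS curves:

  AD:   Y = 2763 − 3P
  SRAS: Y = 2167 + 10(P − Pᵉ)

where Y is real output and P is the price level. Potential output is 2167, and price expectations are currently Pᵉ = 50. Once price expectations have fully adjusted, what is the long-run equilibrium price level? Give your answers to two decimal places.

Short run: with Pᵉ = 50, SRAS is Y = 1667 + 10P. Setting AD = SRAS gives 1096 = 13P, so P = 84.31 and Y = 2763 − 3P = 2510.08.
Output 2510.08 is above potential 2167, so over time expected prices rise and SRAS shifts left until Y returns to 2167.
Long run: Y = 2167 on the AD curve gives 2167 = 2763 − 3P, so P = 198.67.

Long-run P = 198.67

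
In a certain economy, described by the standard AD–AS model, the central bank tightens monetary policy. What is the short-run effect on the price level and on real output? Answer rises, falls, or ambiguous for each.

This is a negative demand shock: AD shifts left.
Moving along the upward-sloping SRAS curve, P falls and Y falls.

Price level: falls; output: falls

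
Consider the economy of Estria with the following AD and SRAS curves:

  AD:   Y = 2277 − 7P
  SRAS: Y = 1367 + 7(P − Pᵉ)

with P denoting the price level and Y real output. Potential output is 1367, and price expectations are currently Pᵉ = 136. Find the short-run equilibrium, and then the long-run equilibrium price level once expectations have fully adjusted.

Short run: P = 133, Y = 1346. Long run: P = 130.

Short run: with Pᵉ = 136, SRAS is Y = 415 + 7P. Setting AD = SRAS gives 1862 = 14P, so P = 133 and Y = 2277 − 7·133 = 1346.
Output 1346 is below potential 1367, so over time expected prices fall and SRAS shifts right until Y returns to 1367.
Long run: Y = 1367 on the AD curve gives 1367 = 2277 − 7P, so P = 130.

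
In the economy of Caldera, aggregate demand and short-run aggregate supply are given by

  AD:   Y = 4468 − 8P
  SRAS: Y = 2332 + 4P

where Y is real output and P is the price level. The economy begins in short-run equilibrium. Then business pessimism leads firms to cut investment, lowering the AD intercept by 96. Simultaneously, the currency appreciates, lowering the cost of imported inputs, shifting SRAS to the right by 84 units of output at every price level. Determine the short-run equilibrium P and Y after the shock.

After both shocks: AD is Y = 4372 − 8P and SRAS is Y = 2416 + 4P.
Setting them equal: 1956 = 12P, so P = 163.
Y = 4372 − 8·163 = 3068.

P = 163, Y = 3068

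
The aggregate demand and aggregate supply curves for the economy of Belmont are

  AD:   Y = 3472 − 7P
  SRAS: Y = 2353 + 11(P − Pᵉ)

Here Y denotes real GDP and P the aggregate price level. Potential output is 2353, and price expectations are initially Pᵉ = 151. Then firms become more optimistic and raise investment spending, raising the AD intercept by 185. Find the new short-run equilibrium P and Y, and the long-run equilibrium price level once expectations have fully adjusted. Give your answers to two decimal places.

AD shifts right: new AD is Y = 3657 − 7P. With Pᵉ = 151, SRAS is Y = 692 + 11P.
Short run: 3657 − 7P = 692 + 11P gives 2965 = 18P, so P = 164.72 and Y = 3657 − 7P = 2503.94.
Y = 2503.94 is above potential 2353; expectations adjust and SRAS shifts left until Y = 2353.
Long run: on the new AD curve, 2353 = 3657 − 7P gives P = 186.29.

Short run: P = 164.72, Y = 2503.94. Long run: P = 186.29.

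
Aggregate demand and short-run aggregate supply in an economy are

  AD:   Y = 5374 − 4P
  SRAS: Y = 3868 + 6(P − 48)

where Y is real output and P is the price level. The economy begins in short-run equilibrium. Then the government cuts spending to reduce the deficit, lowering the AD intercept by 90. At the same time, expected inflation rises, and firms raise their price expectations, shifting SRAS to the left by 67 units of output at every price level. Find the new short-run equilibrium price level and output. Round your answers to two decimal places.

After both shocks: AD is Y = 5284 − 4P and SRAS is Y = 3513 + 6P.
Setting them equal: 1771 = 10P, so P = 177.10.
Substituting into AD, Y = 4575.60.

P = 177.10, Y = 4575.60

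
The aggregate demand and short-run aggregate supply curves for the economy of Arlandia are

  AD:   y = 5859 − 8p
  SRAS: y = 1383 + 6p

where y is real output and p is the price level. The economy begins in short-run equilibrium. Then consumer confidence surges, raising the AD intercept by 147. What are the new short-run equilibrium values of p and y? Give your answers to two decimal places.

p = 330.21, y = 3364.29

This is a positive demand shock: AD shifts right.
New AD: y = 6006 − 8p.
Set AD = SRAS: 6006 − 8p = 1383 + 6p, so 4623 = 14p and p = 330.21.
Substituting into AD, y = 3364.29.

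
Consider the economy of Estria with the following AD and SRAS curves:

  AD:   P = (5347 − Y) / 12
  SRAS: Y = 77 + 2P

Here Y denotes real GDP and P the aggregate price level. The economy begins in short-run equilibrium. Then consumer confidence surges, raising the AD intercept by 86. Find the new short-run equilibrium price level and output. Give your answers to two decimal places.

P = 382.57, Y = 842.14

This is a positive demand shock: AD shifts right.
New AD: Y = 5433 − 12P.
Set AD = SRAS: 5433 − 12P = 77 + 2P, so 5356 = 14P and P = 382.57.
Substituting into AD, Y = 842.14.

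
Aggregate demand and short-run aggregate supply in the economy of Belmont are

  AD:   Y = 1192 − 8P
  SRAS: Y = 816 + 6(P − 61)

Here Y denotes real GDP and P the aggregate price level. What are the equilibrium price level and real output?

P = 53, Y = 768

Write SRAS as Y = 816 + 6P − 366 = 450 + 6P.
Set AD = SRAS: 1192 − 8P = 450 + 6P, so 742 = 14P and P = 53.
Then Y = 1192 − 8·53 = 768.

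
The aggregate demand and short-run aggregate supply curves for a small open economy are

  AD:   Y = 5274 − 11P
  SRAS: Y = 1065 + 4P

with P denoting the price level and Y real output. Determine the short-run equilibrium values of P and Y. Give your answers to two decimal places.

P = 280.60, Y = 2187.40

Set AD = SRAS: 5274 − 11P = 1065 + 4P, so 4209 = 15P and P = 280.60.
Substituting into AD, Y = 5274 − 11P = 2187.40.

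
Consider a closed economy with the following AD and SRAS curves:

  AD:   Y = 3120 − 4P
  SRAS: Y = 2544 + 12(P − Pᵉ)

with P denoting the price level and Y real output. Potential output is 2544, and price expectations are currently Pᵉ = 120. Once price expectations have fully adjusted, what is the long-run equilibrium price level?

Long-run P = 144

Short run: with Pᵉ = 120, SRAS is Y = 1104 + 12P. Setting AD = SRAS gives 2016 = 16P, so P = 126 and Y = 3120 − 4·126 = 2616.
Output 2616 is above potential 2544, so over time expected prices rise and SRAS shifts left until Y returns to 2544.
Long run: Y = 2544 on the AD curve gives 2544 = 3120 − 4P, so P = 144.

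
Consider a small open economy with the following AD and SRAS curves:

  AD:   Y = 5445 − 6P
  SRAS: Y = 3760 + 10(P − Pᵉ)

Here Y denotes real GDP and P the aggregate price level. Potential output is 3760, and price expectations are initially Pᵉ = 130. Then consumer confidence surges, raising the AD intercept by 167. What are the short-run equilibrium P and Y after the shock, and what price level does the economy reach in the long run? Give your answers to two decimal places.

AD shifts right: new AD is Y = 5612 − 6P. With Pᵉ = 130, SRAS is Y = 2460 + 10P.
Short run: 5612 − 6P = 2460 + 10P gives 3152 = 16P, so P = 197.00 and Y = 5612 − 6P = 4430.00.
Y = 4430.00 is above potential 3760; expectations adjust and SRAS shifts left until Y = 3760.
Long run: on the new AD curve, 3760 = 5612 − 6P gives P = 308.67.

Short run: P = 197.00, Y = 4430.00. Long run: P = 308.67.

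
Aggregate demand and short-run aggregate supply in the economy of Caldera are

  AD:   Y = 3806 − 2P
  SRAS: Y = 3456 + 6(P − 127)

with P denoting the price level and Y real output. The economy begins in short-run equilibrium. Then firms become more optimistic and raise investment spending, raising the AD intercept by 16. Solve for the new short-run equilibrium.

This is a positive demand shock: AD shifts right.
New AD: Y = 3822 − 2P.
SRAS can be written Y = 2694 + 6P.
Set AD = SRAS: 3822 − 2P = 2694 + 6P, so 1128 = 8P and P = 141.
Y = 3822 − 2·141 = 3540.

P = 141, Y = 3540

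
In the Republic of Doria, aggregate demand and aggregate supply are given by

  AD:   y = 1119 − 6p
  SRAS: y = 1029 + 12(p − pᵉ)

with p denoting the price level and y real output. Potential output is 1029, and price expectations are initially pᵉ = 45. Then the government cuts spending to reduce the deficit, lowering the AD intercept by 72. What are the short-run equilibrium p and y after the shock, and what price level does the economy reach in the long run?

AD shifts left: new AD is y = 1047 − 6p. With pᵉ = 45, SRAS is y = 489 + 12p.
Short run: 1047 − 6p = 489 + 12p gives 558 = 18p, so p = 31 and y = 1047 − 6·31 = 861.
y = 861 is below potential 1029; expectations adjust and SRAS shifts right until y = 1029.
Long run: on the new AD curve, 1029 = 1047 − 6p gives p = 3.

Short run: p = 31, y = 861. Long run: p = 3.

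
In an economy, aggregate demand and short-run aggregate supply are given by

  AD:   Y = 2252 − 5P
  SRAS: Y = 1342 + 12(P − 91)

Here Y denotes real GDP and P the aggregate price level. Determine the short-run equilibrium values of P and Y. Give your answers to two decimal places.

P = 117.76, Y = 1663.18

Write SRAS as Y = 1342 + 12P − 1092 = 250 + 12P.
Set AD = SRAS: 2252 − 5P = 250 + 12P, so 2002 = 17P and P = 117.76.
Substituting into AD, Y = 2252 − 5P = 1663.18.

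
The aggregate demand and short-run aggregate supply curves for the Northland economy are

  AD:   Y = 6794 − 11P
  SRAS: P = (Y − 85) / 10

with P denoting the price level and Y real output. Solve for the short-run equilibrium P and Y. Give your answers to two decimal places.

P = 319.48, Y = 3279.76

Rearrange SRAS to Y = 85 + 10P.
Set AD = SRAS: 6794 − 11P = 85 + 10P, so 6709 = 21P and P = 319.48.
Substituting into AD, Y = 6794 − 11P = 3279.76.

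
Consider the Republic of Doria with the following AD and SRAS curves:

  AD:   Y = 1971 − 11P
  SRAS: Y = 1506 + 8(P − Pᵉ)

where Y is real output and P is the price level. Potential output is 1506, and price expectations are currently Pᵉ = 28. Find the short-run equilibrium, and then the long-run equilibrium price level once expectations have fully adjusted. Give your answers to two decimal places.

Short run: with Pᵉ = 28, SRAS is Y = 1282 + 8P. Setting AD = SRAS gives 689 = 19P, so P = 36.26 and Y = 1971 − 11P = 1572.11.
Output 1572.11 is above potential 1506, so over time expected prices rise and SRAS shifts left until Y returns to 1506.
Long run: Y = 1506 on the AD curve gives 1506 = 1971 − 11P, so P = 42.27.

Short run: P = 36.26, Y = 1572.11. Long run: P = 42.27.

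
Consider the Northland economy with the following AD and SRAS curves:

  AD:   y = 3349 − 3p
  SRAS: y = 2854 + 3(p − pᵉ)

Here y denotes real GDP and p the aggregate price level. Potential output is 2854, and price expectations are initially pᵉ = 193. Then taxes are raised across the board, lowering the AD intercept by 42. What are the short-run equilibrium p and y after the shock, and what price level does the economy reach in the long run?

Short run: p = 172, y = 2791. Long run: p = 151.

AD shifts left: new AD is y = 3307 − 3p. With pᵉ = 193, SRAS is y = 2275 + 3p.
Short run: 3307 − 3p = 2275 + 3p gives 1032 = 6p, so p = 172 and y = 3307 − 3·172 = 2791.
y = 2791 is below potential 2854; expectations adjust and SRAS shifts right until y = 2854.
Long run: on the new AD curve, 2854 = 3307 − 3p gives p = 151.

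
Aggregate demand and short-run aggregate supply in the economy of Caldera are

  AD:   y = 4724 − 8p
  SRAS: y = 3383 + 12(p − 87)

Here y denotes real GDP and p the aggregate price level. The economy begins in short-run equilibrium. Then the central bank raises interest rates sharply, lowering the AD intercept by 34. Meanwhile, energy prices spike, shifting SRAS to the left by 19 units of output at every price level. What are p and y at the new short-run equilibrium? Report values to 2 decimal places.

After both shocks: AD is y = 4690 − 8p and SRAS is y = 2320 + 12p.
Setting them equal: 2370 = 20p, so p = 118.50.
Substituting into AD, y = 3742.00.

p = 118.50, y = 3742.00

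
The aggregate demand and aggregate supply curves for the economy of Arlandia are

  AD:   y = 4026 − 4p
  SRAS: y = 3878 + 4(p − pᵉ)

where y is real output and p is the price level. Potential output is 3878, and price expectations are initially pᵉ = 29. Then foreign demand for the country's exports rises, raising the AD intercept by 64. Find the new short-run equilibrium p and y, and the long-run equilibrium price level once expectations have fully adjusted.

Short run: p = 41, y = 3926. Long run: p = 53.

AD shifts right: new AD is y = 4090 − 4p. With pᵉ = 29, SRAS is y = 3762 + 4p.
Short run: 4090 − 4p = 3762 + 4p gives 328 = 8p, so p = 41 and y = 4090 − 4·41 = 3926.
y = 3926 is above potential 3878; expectations adjust and SRAS shifts left until y = 3878.
Long run: on the new AD curve, 3878 = 4090 − 4p gives p = 53.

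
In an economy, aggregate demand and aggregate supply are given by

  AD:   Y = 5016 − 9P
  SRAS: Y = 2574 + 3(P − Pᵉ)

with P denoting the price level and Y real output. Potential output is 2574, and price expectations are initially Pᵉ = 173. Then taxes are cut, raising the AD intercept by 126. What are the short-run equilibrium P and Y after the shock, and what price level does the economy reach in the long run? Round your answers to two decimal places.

Short run: P = 257.25, Y = 2826.75. Long run: P = 285.33.

AD shifts right: new AD is Y = 5142 − 9P. With Pᵉ = 173, SRAS is Y = 2055 + 3P.
Short run: 5142 − 9P = 2055 + 3P gives 3087 = 12P, so P = 257.25 and Y = 5142 − 9P = 2826.75.
Y = 2826.75 is above potential 2574; expectations adjust and SRAS shifts left until Y = 2574.
Long run: on the new AD curve, 2574 = 5142 − 9P gives P = 285.33.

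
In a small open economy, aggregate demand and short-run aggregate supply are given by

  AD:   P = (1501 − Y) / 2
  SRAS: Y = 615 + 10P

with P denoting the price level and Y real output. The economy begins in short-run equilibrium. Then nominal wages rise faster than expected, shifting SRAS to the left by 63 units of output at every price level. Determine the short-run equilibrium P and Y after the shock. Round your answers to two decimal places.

P = 79.08, Y = 1342.83

This is a negative supply shock: SRAS shifts left.
New SRAS: Y = 552 + 10P.
Set AD = SRAS: 1501 − 2P = 552 + 10P, so 949 = 12P and P = 79.08.
Substituting into AD, Y = 1342.83.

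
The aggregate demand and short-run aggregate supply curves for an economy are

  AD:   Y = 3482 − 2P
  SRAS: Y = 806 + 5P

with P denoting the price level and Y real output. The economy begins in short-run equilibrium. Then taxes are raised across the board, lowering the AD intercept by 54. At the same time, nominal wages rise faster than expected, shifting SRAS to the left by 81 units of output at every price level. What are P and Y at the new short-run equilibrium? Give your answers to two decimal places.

P = 386.14, Y = 2655.71

After both shocks: AD is Y = 3428 − 2P and SRAS is Y = 725 + 5P.
Setting them equal: 2703 = 7P, so P = 386.14.
Substituting into AD, Y = 2655.71.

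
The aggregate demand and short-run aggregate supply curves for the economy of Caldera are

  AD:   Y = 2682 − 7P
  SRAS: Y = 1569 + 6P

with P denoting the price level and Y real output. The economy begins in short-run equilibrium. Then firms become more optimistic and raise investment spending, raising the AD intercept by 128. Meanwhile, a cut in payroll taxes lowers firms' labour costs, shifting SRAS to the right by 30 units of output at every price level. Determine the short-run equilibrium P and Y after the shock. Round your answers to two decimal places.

P = 93.15, Y = 2157.92

After both shocks: AD is Y = 2810 − 7P and SRAS is Y = 1599 + 6P.
Setting them equal: 1211 = 13P, so P = 93.15.
Substituting into AD, Y = 2157.92.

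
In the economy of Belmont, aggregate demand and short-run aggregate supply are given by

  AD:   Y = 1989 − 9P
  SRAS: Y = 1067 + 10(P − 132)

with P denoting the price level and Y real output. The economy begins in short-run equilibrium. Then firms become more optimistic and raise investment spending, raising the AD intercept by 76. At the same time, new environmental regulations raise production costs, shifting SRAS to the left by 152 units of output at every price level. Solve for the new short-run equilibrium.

After both shocks: AD is Y = 2065 − 9P and SRAS is Y = 10P − 405.
Setting them equal: 2470 = 19P, so P = 130.
Y = 2065 − 9·130 = 895.

P = 130, Y = 895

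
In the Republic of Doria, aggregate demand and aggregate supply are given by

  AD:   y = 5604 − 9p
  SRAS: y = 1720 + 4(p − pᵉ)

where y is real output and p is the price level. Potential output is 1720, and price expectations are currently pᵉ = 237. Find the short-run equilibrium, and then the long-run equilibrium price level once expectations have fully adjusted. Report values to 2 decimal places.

Short run: with pᵉ = 237, SRAS is y = 772 + 4p. Setting AD = SRAS gives 4832 = 13p, so p = 371.69 and y = 5604 − 9p = 2258.77.
Output 2258.77 is above potential 1720, so over time expected prices rise and SRAS shifts left until y returns to 1720.
Long run: y = 1720 on the AD curve gives 1720 = 5604 − 9p, so p = 431.56.

Short run: p = 371.69, y = 2258.77. Long run: p = 431.56.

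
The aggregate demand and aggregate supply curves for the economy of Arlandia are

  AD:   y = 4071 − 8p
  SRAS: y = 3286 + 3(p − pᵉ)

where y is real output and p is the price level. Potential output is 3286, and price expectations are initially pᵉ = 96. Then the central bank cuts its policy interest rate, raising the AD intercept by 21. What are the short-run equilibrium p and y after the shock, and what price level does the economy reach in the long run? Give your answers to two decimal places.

AD shifts right: new AD is y = 4092 − 8p. With pᵉ = 96, SRAS is y = 2998 + 3p.
Short run: 4092 − 8p = 2998 + 3p gives 1094 = 11p, so p = 99.45 and y = 4092 − 8p = 3296.36.
y = 3296.36 is above potential 3286; expectations adjust and SRAS shifts left until y = 3286.
Long run: on the new AD curve, 3286 = 4092 − 8p gives p = 100.75.

Short run: p = 99.45, y = 3296.36. Long run: p = 100.75.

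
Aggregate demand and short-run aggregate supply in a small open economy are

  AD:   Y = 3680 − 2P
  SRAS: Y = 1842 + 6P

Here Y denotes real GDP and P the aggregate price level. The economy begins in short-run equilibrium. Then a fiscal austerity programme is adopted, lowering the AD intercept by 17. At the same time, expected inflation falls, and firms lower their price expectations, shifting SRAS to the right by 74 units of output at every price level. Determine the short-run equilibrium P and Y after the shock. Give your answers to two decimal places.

P = 218.38, Y = 3226.25

After both shocks: AD is Y = 3663 − 2P and SRAS is Y = 1916 + 6P.
Setting them equal: 1747 = 8P, so P = 218.38.
Substituting into AD, Y = 3226.25.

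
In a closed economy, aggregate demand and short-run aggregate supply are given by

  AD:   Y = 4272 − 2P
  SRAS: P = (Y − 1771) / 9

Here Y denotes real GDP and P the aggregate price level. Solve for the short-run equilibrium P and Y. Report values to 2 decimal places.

Rearrange SRAS to Y = 1771 + 9P.
Set AD = SRAS: 4272 − 2P = 1771 + 9P, so 2501 = 11P and P = 227.36.
Substituting into AD, Y = 4272 − 2P = 3817.27.

P = 227.36, Y = 3817.27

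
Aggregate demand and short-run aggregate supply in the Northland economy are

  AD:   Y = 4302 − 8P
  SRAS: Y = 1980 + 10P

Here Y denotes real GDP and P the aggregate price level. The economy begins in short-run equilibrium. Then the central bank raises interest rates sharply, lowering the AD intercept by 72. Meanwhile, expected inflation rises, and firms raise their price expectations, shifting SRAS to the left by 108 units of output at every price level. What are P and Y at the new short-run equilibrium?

P = 131, Y = 3182

After both shocks: AD is Y = 4230 − 8P and SRAS is Y = 1872 + 10P.
Setting them equal: 2358 = 18P, so P = 131.
Y = 4230 − 8·131 = 3182.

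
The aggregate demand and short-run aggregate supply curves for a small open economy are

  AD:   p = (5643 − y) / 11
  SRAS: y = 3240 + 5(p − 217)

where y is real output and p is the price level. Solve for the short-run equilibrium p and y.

Write SRAS as y = 3240 + 5p − 1085 = 2155 + 5p.
Rearrange AD to y = 5643 − 11p.
Set AD = SRAS: 5643 − 11p = 2155 + 5p, so 3488 = 16p and p = 218.
Then y = 5643 − 11·218 = 3245.

p = 218, y = 3245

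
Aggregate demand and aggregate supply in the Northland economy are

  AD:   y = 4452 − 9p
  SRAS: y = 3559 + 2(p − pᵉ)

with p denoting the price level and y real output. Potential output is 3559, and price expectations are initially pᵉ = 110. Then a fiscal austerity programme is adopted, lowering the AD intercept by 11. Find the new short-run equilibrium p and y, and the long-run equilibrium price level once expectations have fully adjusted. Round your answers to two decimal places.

Short run: p = 100.18, y = 3539.36. Long run: p = 98.00.

AD shifts left: new AD is y = 4441 − 9p. With pᵉ = 110, SRAS is y = 3339 + 2p.
Short run: 4441 − 9p = 3339 + 2p gives 1102 = 11p, so p = 100.18 and y = 4441 − 9p = 3539.36.
y = 3539.36 is below potential 3559; expectations adjust and SRAS shifts right until y = 3559.
Long run: on the new AD curve, 3559 = 4441 − 9p gives p = 98.00.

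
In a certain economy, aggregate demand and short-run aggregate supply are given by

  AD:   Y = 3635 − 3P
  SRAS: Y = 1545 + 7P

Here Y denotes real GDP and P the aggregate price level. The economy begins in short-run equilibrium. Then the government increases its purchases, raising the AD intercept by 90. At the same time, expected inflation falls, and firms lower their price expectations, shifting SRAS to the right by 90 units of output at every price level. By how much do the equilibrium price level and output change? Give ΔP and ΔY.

After both shocks: AD is Y = 3725 − 3P and SRAS is Y = 1635 + 7P.
Setting them equal: 2090 = 10P, so P = 209.
Y = 3725 − 3·209 = 3098.
Initially P = 209, Y = 3008, so ΔP = +0 and ΔY = +90.

ΔP = +0, ΔY = +90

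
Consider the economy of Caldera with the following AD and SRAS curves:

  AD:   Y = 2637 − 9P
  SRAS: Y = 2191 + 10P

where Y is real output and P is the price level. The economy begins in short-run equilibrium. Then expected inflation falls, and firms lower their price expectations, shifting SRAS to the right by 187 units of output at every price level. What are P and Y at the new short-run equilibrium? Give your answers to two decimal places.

This is a positive supply shock: SRAS shifts right.
New SRAS: Y = 2378 + 10P.
Set AD = SRAS: 2637 − 9P = 2378 + 10P, so 259 = 19P and P = 13.63.
Substituting into AD, Y = 2514.32.

P = 13.63, Y = 2514.32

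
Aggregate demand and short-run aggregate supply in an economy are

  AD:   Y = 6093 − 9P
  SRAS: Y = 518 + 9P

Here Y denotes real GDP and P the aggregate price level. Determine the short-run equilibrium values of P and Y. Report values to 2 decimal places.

P = 309.72, Y = 3305.50

Set AD = SRAS: 6093 − 9P = 518 + 9P, so 5575 = 18P and P = 309.72.
Substituting into AD, Y = 6093 − 9P = 3305.50.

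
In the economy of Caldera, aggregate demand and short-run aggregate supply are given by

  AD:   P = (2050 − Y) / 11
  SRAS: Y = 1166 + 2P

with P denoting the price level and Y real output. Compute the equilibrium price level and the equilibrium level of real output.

Rearrange AD to Y = 2050 − 11P.
Set AD = SRAS: 2050 − 11P = 1166 + 2P, so 884 = 13P and P = 68.
Then Y = 2050 − 11·68 = 1302.

P = 68, Y = 1302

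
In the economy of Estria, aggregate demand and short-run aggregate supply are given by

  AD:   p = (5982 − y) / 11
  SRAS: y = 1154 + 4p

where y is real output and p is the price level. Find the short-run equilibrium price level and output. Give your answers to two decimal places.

Rearrange AD to y = 5982 − 11p.
Set AD = SRAS: 5982 − 11p = 1154 + 4p, so 4828 = 15p and p = 321.87.
Substituting into AD, y = 5982 − 11p = 2441.47.

p = 321.87, y = 2441.47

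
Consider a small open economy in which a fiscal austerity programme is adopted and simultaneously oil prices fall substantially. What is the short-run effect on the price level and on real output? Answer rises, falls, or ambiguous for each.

The first event is a negative demand shock: AD shifts left, which by itself pushes P down and Y down.
The second is a favourable supply shock: SRAS shifts right, which by itself pushes P down and Y up.
Both shocks push P down, so P falls. The two shocks push Y in opposite directions, so the effect on Y is ambiguous.

Price level: falls; output: ambiguous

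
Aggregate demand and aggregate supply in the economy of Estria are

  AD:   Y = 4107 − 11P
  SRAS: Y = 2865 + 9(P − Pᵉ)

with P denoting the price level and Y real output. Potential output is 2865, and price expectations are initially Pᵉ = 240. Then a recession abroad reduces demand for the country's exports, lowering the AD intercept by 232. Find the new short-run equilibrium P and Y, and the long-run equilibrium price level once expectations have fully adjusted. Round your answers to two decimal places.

Short run: P = 158.50, Y = 2131.50. Long run: P = 91.82.

AD shifts left: new AD is Y = 3875 − 11P. With Pᵉ = 240, SRAS is Y = 705 + 9P.
Short run: 3875 − 11P = 705 + 9P gives 3170 = 20P, so P = 158.50 and Y = 3875 − 11P = 2131.50.
Y = 2131.50 is below potential 2865; expectations adjust and SRAS shifts right until Y = 2865.
Long run: on the new AD curve, 2865 = 3875 − 11P gives P = 91.82.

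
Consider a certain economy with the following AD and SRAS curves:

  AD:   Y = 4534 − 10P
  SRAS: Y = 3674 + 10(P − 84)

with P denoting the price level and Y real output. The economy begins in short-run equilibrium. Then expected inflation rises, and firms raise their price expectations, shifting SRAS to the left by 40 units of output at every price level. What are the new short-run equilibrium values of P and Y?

This is a negative supply shock: SRAS shifts left.
New SRAS: Y = 2794 + 10P.
Set AD = SRAS: 4534 − 10P = 2794 + 10P, so 1740 = 20P and P = 87.
Y = 4534 − 10·87 = 3664.

P = 87, Y = 3664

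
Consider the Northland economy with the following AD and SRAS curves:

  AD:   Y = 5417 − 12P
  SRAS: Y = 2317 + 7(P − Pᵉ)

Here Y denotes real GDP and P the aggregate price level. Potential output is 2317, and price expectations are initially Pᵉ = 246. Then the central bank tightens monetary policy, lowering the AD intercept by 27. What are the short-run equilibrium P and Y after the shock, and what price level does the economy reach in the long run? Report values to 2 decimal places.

Short run: P = 252.37, Y = 2361.58. Long run: P = 256.08.

AD shifts left: new AD is Y = 5390 − 12P. With Pᵉ = 246, SRAS is Y = 595 + 7P.
Short run: 5390 − 12P = 595 + 7P gives 4795 = 19P, so P = 252.37 and Y = 5390 − 12P = 2361.58.
Y = 2361.58 is above potential 2317; expectations adjust and SRAS shifts left until Y = 2317.
Long run: on the new AD curve, 2317 = 5390 − 12P gives P = 256.08.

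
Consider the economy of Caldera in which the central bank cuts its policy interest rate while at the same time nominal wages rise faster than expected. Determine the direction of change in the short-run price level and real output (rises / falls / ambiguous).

The first event is a positive demand shock: AD shifts right, which by itself pushes P up and Y up.
The second is an adverse supply shock: SRAS shifts left, which by itself pushes P up and Y down.
Both shocks push P up, so P rises. The two shocks push Y in opposite directions, so the effect on Y is ambiguous.

Price level: rises; output: ambiguous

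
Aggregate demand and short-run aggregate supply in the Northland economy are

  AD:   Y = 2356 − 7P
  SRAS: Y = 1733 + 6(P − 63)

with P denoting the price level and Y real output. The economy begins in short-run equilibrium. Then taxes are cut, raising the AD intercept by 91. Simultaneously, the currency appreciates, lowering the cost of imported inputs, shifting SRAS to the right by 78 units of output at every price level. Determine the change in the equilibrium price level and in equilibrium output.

ΔP = +1, ΔY = +84

After both shocks: AD is Y = 2447 − 7P and SRAS is Y = 1433 + 6P.
Setting them equal: 1014 = 13P, so P = 78.
Y = 2447 − 7·78 = 1901.
Initially P = 77, Y = 1817, so ΔP = +1 and ΔY = +84.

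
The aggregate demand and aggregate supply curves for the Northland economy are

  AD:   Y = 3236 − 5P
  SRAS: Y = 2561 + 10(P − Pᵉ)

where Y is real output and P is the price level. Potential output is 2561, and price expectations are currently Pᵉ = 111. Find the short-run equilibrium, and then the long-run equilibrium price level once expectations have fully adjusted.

Short run: P = 119, Y = 2641. Long run: P = 135.

Short run: with Pᵉ = 111, SRAS is Y = 1451 + 10P. Setting AD = SRAS gives 1785 = 15P, so P = 119 and Y = 3236 − 5·119 = 2641.
Output 2641 is above potential 2561, so over time expected prices rise and SRAS shifts left until Y returns to 2561.
Long run: Y = 2561 on the AD curve gives 2561 = 3236 − 5P, so P = 135.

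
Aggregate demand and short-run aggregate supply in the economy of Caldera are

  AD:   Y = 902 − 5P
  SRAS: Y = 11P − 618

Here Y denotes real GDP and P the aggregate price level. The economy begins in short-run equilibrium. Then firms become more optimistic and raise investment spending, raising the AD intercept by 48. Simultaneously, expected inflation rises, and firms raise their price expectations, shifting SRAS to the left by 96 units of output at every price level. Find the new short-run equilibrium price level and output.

P = 104, Y = 430

After both shocks: AD is Y = 950 − 5P and SRAS is Y = 11P − 714.
Setting them equal: 1664 = 16P, so P = 104.
Y = 950 − 5·104 = 430.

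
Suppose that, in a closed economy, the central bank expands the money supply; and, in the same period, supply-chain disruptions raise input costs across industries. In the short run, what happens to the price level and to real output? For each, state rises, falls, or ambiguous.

The first event is a positive demand shock: AD shifts right, which by itself pushes P up and Y up.
The second is an adverse supply shock: SRAS shifts left, which by itself pushes P up and Y down.
Both shocks push P up, so P rises. The two shocks push Y in opposite directions, so the effect on Y is ambiguous.

Price level: rises; output: ambiguous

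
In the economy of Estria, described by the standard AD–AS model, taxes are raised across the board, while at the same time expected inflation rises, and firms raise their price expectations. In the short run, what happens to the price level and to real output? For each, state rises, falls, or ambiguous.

The first event is a negative demand shock: AD shifts left, which by itself pushes P down and Y down.
The second is an adverse supply shock: SRAS shifts left, which by itself pushes P up and Y down.
The two shocks push P in opposite directions, so the effect on P is ambiguous. Both shocks push Y down, so Y falls.

Price level: ambiguous; output: falls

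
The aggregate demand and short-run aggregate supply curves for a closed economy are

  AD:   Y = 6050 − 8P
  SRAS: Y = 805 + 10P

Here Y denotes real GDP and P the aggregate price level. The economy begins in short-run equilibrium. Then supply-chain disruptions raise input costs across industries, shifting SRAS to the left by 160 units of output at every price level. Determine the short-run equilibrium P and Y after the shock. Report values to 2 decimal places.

This is a negative supply shock: SRAS shifts left.
New SRAS: Y = 645 + 10P.
Set AD = SRAS: 6050 − 8P = 645 + 10P, so 5405 = 18P and P = 300.28.
Substituting into AD, Y = 3647.78.

P = 300.28, Y = 3647.78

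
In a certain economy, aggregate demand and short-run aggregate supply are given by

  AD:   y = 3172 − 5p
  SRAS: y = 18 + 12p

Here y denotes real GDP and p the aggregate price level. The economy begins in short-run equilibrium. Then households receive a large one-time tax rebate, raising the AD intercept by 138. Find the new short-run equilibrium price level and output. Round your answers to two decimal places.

p = 193.65, y = 2341.76

This is a positive demand shock: AD shifts right.
New AD: y = 3310 − 5p.
Set AD = SRAS: 3310 − 5p = 18 + 12p, so 3292 = 17p and p = 193.65.
Substituting into AD, y = 2341.76.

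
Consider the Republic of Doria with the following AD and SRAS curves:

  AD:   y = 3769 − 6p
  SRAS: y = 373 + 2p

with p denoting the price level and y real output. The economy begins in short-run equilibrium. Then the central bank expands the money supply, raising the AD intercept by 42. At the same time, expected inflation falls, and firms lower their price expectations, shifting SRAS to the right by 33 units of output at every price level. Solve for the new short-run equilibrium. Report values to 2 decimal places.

After both shocks: AD is y = 3811 − 6p and SRAS is y = 406 + 2p.
Setting them equal: 3405 = 8p, so p = 425.63.
Substituting into AD, y = 1257.25.

p = 425.63, y = 1257.25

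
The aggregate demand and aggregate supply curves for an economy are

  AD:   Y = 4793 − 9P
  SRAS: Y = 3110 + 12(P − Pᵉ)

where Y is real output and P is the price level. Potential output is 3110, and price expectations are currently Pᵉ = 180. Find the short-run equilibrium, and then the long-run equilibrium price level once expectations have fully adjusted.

Short run: P = 183, Y = 3146. Long run: P = 187.

Short run: with Pᵉ = 180, SRAS is Y = 950 + 12P. Setting AD = SRAS gives 3843 = 21P, so P = 183 and Y = 4793 − 9·183 = 3146.
Output 3146 is above potential 3110, so over time expected prices rise and SRAS shifts left until Y returns to 3110.
Long run: Y = 3110 on the AD curve gives 3110 = 4793 − 9P, so P = 187.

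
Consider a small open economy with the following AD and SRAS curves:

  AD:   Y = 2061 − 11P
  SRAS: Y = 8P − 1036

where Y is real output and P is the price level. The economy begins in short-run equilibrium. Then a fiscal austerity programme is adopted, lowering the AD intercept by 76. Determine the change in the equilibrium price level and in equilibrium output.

ΔP = -4, ΔY = -32

This is a negative demand shock: AD shifts left.
New AD: Y = 1985 − 11P.
Set AD = SRAS: 1985 − 11P = 8P − 1036, so 3021 = 19P and P = 159.
Y = 1985 − 11·159 = 236.
Initially P = 163, Y = 268, so ΔP = -4 and ΔY = -32.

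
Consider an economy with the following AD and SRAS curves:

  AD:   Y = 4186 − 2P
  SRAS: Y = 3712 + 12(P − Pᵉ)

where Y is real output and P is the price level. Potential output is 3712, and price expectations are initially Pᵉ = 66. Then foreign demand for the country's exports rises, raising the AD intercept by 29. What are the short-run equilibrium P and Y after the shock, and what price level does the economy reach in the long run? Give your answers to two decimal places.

Short run: P = 92.50, Y = 4030.00. Long run: P = 251.50.

AD shifts right: new AD is Y = 4215 − 2P. With Pᵉ = 66, SRAS is Y = 2920 + 12P.
Short run: 4215 − 2P = 2920 + 12P gives 1295 = 14P, so P = 92.50 and Y = 4215 − 2P = 4030.00.
Y = 4030.00 is above potential 3712; expectations adjust and SRAS shifts left until Y = 3712.
Long run: on the new AD curve, 3712 = 4215 − 2P gives P = 251.50.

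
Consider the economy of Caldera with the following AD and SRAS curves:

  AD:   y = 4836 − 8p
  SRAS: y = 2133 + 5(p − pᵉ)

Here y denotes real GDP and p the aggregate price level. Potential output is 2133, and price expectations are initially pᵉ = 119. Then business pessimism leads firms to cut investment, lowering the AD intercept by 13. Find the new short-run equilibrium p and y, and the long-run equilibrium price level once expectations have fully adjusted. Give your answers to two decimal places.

AD shifts left: new AD is y = 4823 − 8p. With pᵉ = 119, SRAS is y = 1538 + 5p.
Short run: 4823 − 8p = 1538 + 5p gives 3285 = 13p, so p = 252.69 and y = 4823 − 8p = 2801.46.
y = 2801.46 is above potential 2133; expectations adjust and SRAS shifts left until y = 2133.
Long run: on the new AD curve, 2133 = 4823 − 8p gives p = 336.25.

Short run: p = 252.69, y = 2801.46. Long run: p = 336.25.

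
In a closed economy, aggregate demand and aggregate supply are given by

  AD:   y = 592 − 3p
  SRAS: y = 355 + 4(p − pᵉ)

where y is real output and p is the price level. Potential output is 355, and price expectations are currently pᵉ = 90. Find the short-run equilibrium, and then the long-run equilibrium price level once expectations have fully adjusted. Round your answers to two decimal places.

Short run: with pᵉ = 90, SRAS is y = 4p − 5. Setting AD = SRAS gives 597 = 7p, so p = 85.29 and y = 592 − 3p = 336.14.
Output 336.14 is below potential 355, so over time expected prices fall and SRAS shifts right until y returns to 355.
Long run: y = 355 on the AD curve gives 355 = 592 − 3p, so p = 79.00.

Short run: p = 85.29, y = 336.14. Long run: p = 79.00.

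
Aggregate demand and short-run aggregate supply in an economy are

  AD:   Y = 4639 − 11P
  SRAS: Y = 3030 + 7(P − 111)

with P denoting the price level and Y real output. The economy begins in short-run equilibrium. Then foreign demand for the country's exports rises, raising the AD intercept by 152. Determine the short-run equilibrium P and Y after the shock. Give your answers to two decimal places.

P = 141.00, Y = 3240.00

This is a positive demand shock: AD shifts right.
New AD: Y = 4791 − 11P.
SRAS can be written Y = 2253 + 7P.
Set AD = SRAS: 4791 − 11P = 2253 + 7P, so 2538 = 18P and P = 141.00.
Substituting into AD, Y = 3240.00.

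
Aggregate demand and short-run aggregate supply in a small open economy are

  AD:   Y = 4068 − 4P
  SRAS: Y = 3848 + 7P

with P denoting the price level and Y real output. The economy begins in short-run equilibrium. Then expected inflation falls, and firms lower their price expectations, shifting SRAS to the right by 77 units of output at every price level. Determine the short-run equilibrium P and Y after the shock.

P = 13, Y = 4016

This is a positive supply shock: SRAS shifts right.
New SRAS: Y = 3925 + 7P.
Set AD = SRAS: 4068 − 4P = 3925 + 7P, so 143 = 11P and P = 13.
Y = 4068 − 4·13 = 4016.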